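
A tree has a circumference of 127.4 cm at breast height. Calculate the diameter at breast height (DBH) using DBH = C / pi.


DBH = C / pi = 127.4 / 3.141593 = 40.5527 ≈ 40.55 cm

40.55 cm


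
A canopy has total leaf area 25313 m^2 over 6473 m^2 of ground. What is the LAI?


LAI = 25313 / 6473 = 3.9106 ≈ 3.91

3.91


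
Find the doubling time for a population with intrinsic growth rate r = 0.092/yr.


td = ln(2) / 0.092 = 0.693147 / 0.092 = 7.53421 ≈ 7.5 years

7.5 years


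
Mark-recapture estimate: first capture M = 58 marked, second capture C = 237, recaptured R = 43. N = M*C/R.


N = M * C / R = 58 * 237 / 43 = 13746 / 43 = 319.67 ≈ 320

320 individuals


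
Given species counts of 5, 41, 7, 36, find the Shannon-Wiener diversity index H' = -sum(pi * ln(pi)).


Total N = 5 + 41 + 7 + 36 = 89
Per-species terms:
  p = 5/89 = 0.056180; ln(p) = -2.879194; p*ln(p) = 0.056180 * (-2.879194) = -0.161753
  p = 41/89 = 0.460674; ln(p) = -0.775065; p*ln(p) = 0.460674 * (-0.775065) = -0.357052
  p = 7/89 = 0.078652; ln(p) = -2.542722; p*ln(p) = 0.078652 * (-2.542722) = -0.199990
  p = 36/89 = 0.404494; ln(p) = -0.905118; p*ln(p) = 0.404494 * (-0.905118) = -0.366115
sum(p*ln(p)) = (-0.161753) + (-0.357052) + (-0.199990) + (-0.366115) = -1.084910
H' = -(-1.084910) = 1.084910 ≈ 1.0849

1.0849


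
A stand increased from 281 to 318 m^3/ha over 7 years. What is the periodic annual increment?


PAI = (V2 - V1) / period = (318 - 281) / 7 = 37 / 7 = 5.2857 ≈ 5.29 m^3/ha/yr

5.29 m^3/ha/yr


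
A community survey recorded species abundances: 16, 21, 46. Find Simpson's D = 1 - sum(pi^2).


Total N = 16 + 21 + 46 = 83
Per-species terms:
  p = 16/83 = 0.192771; p^2 = 0.192771^2 = 0.037161
  p = 21/83 = 0.253012; p^2 = 0.253012^2 = 0.064015
  p = 46/83 = 0.554217; p^2 = 0.554217^2 = 0.307156
sum(p^2) = 0.037161 + 0.064015 + 0.307156 = 0.408332
D = 1 - 0.408332 = 0.591668 ≈ 0.5917

0.5917


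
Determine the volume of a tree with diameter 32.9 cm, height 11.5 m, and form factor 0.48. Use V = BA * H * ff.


(D/200)^2 = (32.9/200)^2 = 0.1645^2 = 0.02706025
BA = 3.141593 * 0.02706025 = 0.0850123 m^2
V = 0.0850123 * 11.5 * 0.48 = 0.469268 ≈ 0.469 m^3

0.469 m^3


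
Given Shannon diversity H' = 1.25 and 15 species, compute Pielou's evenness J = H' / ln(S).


ln(15) = 2.70805
J = H' / ln(S) = 1.25 / 2.70805 = 0.461587 ≈ 0.4616

0.4616


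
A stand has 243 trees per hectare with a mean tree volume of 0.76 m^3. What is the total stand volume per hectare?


V_stand = 243 * 0.76 = 184.68 ≈ 184.7 m^3/ha

184.7 m^3/ha


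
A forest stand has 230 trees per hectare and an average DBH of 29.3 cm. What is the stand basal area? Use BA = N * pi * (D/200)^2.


(D/200)^2 = (29.3/200)^2 = 0.1465^2 = 0.02146225
Individual BA = 3.141593 * 0.02146225 = 0.0674257 m^2
Stand BA = 230 * 0.0674257 = 15.5079 ≈ 15.51 m^2/ha

15.51 m^2/ha


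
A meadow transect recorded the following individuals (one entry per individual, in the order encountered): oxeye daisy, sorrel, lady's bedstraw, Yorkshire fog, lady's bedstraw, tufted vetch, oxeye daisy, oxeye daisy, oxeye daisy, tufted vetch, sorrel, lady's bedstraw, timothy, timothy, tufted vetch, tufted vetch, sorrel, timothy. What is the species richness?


Total individuals logged = 18
Distinct species (count of individuals): oxeye daisy (4), sorrel (3), lady's bedstraw (3), Yorkshire fog (1), tufted vetch (4), timothy (3)
Species richness = number of distinct species = 6

6


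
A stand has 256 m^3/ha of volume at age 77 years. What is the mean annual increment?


MAI = 256 / 77 = 3.3247 ≈ 3.32 m^3/ha/yr

3.32 m^3/ha/yr


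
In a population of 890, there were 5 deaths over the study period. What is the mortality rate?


Mortality rate = 5 / 890 = 0.005618 ≈ 0.0056

0.0056


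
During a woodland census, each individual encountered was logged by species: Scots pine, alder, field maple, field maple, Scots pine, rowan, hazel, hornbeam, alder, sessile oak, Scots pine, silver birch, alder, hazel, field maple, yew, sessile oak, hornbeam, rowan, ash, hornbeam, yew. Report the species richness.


Total individuals logged = 22
Distinct species (count of individuals): Scots pine (3), alder (3), field maple (3), rowan (2), hazel (2), hornbeam (3), sessile oak (2), silver birch (1), yew (2), ash (1)
Species richness = number of distinct species = 10

10


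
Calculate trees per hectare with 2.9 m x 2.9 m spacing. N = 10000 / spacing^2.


N = 10000 / 2.9^2 = 10000 / 8.41 = 1189.06 ≈ 1189 trees/ha

1189 trees/ha


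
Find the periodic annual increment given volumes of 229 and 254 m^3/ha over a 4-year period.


PAI = (V2 - V1) / period = (254 - 229) / 4 = 25 / 4 = 6.25 m^3/ha/yr

6.25 m^3/ha/yr


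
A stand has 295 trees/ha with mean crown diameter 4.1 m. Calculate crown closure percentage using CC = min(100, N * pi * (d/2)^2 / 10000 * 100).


(d/2)^2 = (4.1/2)^2 = 2.05^2 = 4.2025
Crown area = 3.141593 * 4.2025 = 13.2025 m^2
N * area / 10000 * 100 = 295 * 13.2025 / 10000 * 100 = 38.9474
CC = min(100, 38.9474) = 38.9474 ≈ 38.9%

38.9%


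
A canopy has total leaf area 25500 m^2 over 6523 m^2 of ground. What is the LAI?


LAI = 25500 / 6523 = 3.9092 ≈ 3.91

3.91


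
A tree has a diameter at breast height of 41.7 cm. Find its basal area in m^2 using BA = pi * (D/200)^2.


D/200 = 41.7/200 = 0.2085 m
(D/200)^2 = 0.2085^2 = 0.04347225
BA = 3.141593 * 0.04347225 = 0.136572 ≈ 0.1366 m^2

0.1366 m^2


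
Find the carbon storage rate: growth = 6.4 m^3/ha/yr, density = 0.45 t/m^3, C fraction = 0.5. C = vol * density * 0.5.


C = 6.4 * 0.45 * 0.5 = 1.44 t C/ha/yr

1.44 t C/ha/yr


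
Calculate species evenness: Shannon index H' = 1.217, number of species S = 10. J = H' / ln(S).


ln(10) = 2.30259
J = H' / ln(S) = 1.217 / 2.30259 = 0.528535 ≈ 0.5285

0.5285


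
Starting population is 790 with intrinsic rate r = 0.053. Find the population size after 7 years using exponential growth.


r*t = 0.053 * 7 = 0.371
exp(0.371) = 1.44918
N = 790 * 1.44918 = 1144.85 ≈ 1145

1145


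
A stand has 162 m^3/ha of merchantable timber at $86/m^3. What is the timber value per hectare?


Value = 162 * 86 = $13932/ha

$13932/ha


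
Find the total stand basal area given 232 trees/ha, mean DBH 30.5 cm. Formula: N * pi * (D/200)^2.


(D/200)^2 = (30.5/200)^2 = 0.1525^2 = 0.02325625
Individual BA = 3.141593 * 0.02325625 = 0.0730617 m^2
Stand BA = 232 * 0.0730617 = 16.9503 ≈ 16.95 m^2/ha

16.95 m^2/ha


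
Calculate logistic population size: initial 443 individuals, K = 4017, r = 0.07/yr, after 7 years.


(K - N0)/N0 = (4017 - 443)/443 = 3574/443 = 8.06772
r*t = 0.07 * 7 = 0.49; exp(-0.49) = 0.612626
8.06772 * 0.612626 = 4.94250
1 + 4.94250 = 5.94250
N = 4017 / 5.94250 = 675.978 ≈ 676

676


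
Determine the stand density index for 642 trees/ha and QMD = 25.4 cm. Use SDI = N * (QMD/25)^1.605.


QMD/25 = 25.4/25 = 1.016
(1.016)^1.605 = exp(1.605 * ln(1.016)) = exp(1.605 * 0.0158733) = exp(0.0254766) = 1.02580
SDI = 642 * 1.02580 = 658.564 ≈ 659

659


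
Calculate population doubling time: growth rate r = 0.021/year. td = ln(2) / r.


td = ln(2) / 0.021 = 0.693147 / 0.021 = 33.0070 ≈ 33.0 years

33.0 years


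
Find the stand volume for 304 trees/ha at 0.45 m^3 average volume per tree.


V_stand = 304 * 0.45 = 136.8 m^3/ha

136.8 m^3/ha


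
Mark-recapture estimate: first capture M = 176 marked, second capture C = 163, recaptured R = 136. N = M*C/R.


N = M * C / R = 176 * 163 / 136 = 28688 / 136 = 210.94 ≈ 211

211 individuals


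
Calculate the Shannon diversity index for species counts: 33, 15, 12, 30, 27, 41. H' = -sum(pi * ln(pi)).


Total N = 33 + 15 + 12 + 30 + 27 + 41 = 158
Per-species terms:
  p = 33/158 = 0.208861; ln(p) = -1.566086; p*ln(p) = 0.208861 * (-1.566086) = -0.327094
  p = 15/158 = 0.094937; ln(p) = -2.354542; p*ln(p) = 0.094937 * (-2.354542) = -0.223533
  p = 12/158 = 0.075949; ln(p) = -2.577693; p*ln(p) = 0.075949 * (-2.577693) = -0.195773
  p = 30/158 = 0.189873; ln(p) = -1.661400; p*ln(p) = 0.189873 * (-1.661400) = -0.315455
  p = 27/158 = 0.170886; ln(p) = -1.766759; p*ln(p) = 0.170886 * (-1.766759) = -0.301914
  p = 41/158 = 0.259494; ln(p) = -1.349022; p*ln(p) = 0.259494 * (-1.349022) = -0.350063
sum(p*ln(p)) = (-0.327094) + (-0.223533) + (-0.195773) + (-0.315455) + (-0.301914) + (-0.350063) = -1.713832
H' = -(-1.713832) = 1.713832 ≈ 1.7138

1.7138


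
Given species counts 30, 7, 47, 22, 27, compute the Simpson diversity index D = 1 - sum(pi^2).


Total N = 30 + 7 + 47 + 22 + 27 = 133
Per-species terms:
  p = 30/133 = 0.225564; p^2 = 0.225564^2 = 0.050879
  p = 7/133 = 0.052632; p^2 = 0.052632^2 = 0.002770
  p = 47/133 = 0.353383; p^2 = 0.353383^2 = 0.124880
  p = 22/133 = 0.165414; p^2 = 0.165414^2 = 0.027362
  p = 27/133 = 0.203008; p^2 = 0.203008^2 = 0.041212
sum(p^2) = 0.050879 + 0.002770 + 0.124880 + 0.027362 + 0.041212 = 0.247103
D = 1 - 0.247103 = 0.752897 ≈ 0.7529

0.7529


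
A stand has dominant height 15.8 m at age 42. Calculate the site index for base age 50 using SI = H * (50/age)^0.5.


50/42 = 1.19048
(1.19048)^0.5 = 1.09109
SI = 15.8 * 1.09109 = 17.2392 ≈ 17.2 m

17.2 m


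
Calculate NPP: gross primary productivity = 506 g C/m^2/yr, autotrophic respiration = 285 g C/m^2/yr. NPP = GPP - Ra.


NPP = GPP - Ra = 506 - 285 = 221 g C/m^2/yr

221 g C/m^2/yr


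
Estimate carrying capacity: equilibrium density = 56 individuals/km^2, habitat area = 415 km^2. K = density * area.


K = 56 * 415 = 23240 individuals

23240 individuals


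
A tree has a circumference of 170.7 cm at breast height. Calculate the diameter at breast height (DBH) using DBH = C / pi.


DBH = C / pi = 170.7 / 3.141593 = 54.3355 ≈ 54.34 cm

54.34 cm


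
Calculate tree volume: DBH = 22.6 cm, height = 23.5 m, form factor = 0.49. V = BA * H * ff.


(D/200)^2 = (22.6/200)^2 = 0.113^2 = 0.012769
BA = 3.141593 * 0.012769 = 0.0401150 m^2
V = 0.0401150 * 23.5 * 0.49 = 0.461924 ≈ 0.462 m^3

0.462 m^3


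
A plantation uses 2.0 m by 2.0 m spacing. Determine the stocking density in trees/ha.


N = 10000 / 2.0^2 = 10000 / 4 = 2500.00 ≈ 2500 trees/ha

2500 trees/ha


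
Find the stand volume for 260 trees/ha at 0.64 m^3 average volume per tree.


V_stand = 260 * 0.64 = 166.4 m^3/ha

166.4 m^3/ha


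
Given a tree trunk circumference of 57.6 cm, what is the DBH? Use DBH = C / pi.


DBH = C / pi = 57.6 / 3.141593 = 18.3346 ≈ 18.33 cm

18.33 cm


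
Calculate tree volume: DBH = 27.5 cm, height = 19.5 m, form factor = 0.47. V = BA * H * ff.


(D/200)^2 = (27.5/200)^2 = 0.1375^2 = 0.01890625
BA = 3.141593 * 0.01890625 = 0.0593957 m^2
V = 0.0593957 * 19.5 * 0.47 = 0.544362 ≈ 0.544 m^3

0.544 m^3


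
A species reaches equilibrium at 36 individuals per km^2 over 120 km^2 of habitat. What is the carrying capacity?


K = 36 * 120 = 4320 individuals

4320 individuals


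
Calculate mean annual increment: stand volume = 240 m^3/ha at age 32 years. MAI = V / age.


MAI = 240 / 32 = 7.50 m^3/ha/yr

7.50 m^3/ha/yr


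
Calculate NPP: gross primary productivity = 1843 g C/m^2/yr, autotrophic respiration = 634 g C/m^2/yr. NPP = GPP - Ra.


NPP = GPP - Ra = 1843 - 634 = 1209 g C/m^2/yr

1209 g C/m^2/yr


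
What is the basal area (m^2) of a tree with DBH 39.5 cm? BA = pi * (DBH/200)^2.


D/200 = 39.5/200 = 0.1975 m
(D/200)^2 = 0.1975^2 = 0.03900625
BA = 3.141593 * 0.03900625 = 0.122542 ≈ 0.1225 m^2

0.1225 m^2


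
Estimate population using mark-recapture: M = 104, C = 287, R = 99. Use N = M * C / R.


N = M * C / R = 104 * 287 / 99 = 29848 / 99 = 301.49 ≈ 301

301 individuals


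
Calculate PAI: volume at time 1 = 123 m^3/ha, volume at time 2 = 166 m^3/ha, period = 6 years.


PAI = (V2 - V1) / period = (166 - 123) / 6 = 43 / 6 = 7.1667 ≈ 7.17 m^3/ha/yr

7.17 m^3/ha/yr


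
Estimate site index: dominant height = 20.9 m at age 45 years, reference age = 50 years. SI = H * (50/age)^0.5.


50/45 = 1.11111
(1.11111)^0.5 = 1.05409
SI = 20.9 * 1.05409 = 22.0305 ≈ 22.0 m

22.0 m


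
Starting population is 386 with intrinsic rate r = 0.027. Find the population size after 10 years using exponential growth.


r*t = 0.027 * 10 = 0.27
exp(0.27) = 1.30996
N = 386 * 1.30996 = 505.645 ≈ 506

506


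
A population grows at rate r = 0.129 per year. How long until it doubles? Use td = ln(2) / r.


td = ln(2) / 0.129 = 0.693147 / 0.129 = 5.37323 ≈ 5.4 years

5.4 years


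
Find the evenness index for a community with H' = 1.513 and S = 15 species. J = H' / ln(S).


ln(15) = 2.70805
J = H' / ln(S) = 1.513 / 2.70805 = 0.558705 ≈ 0.5587

0.5587


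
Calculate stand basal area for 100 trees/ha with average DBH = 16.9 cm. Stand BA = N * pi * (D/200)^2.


(D/200)^2 = (16.9/200)^2 = 0.0845^2 = 0.00714025
Individual BA = 3.141593 * 0.00714025 = 0.0224318 m^2
Stand BA = 100 * 0.0224318 = 2.24318 ≈ 2.24 m^2/ha

2.24 m^2/ha


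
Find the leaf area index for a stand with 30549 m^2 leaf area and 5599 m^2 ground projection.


LAI = 30549 / 5599 = 5.4562 ≈ 5.46

5.46


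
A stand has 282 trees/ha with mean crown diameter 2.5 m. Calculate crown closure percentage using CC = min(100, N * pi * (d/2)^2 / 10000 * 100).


(d/2)^2 = (2.5/2)^2 = 1.25^2 = 1.5625
Crown area = 3.141593 * 1.5625 = 4.90874 m^2
N * area / 10000 * 100 = 282 * 4.90874 / 10000 * 100 = 13.8426
CC = min(100, 13.8426) = 13.8426 ≈ 13.8%

13.8%


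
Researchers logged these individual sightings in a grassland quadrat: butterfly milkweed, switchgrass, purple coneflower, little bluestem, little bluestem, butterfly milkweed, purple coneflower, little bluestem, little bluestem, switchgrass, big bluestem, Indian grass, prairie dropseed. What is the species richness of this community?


Total individuals logged = 13
Distinct species (count of individuals): butterfly milkweed (2), switchgrass (2), purple coneflower (2), little bluestem (4), big bluestem (1), Indian grass (1), prairie dropseed (1)
Species richness = number of distinct species = 7

7


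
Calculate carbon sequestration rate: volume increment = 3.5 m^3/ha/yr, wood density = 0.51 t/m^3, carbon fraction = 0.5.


C = 3.5 * 0.51 * 0.5 = 0.8925 ≈ 0.89 t C/ha/yr

0.89 t C/ha/yr


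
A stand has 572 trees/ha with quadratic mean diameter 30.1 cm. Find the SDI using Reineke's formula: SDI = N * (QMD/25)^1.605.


QMD/25 = 30.1/25 = 1.204
(1.204)^1.605 = exp(1.605 * ln(1.204)) = exp(1.605 * 0.185649) = exp(0.297967) = 1.34712
SDI = 572 * 1.34712 = 770.553 ≈ 771

771


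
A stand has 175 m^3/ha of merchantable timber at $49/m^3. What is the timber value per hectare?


Value = 175 * 49 = $8575/ha

$8575/ha


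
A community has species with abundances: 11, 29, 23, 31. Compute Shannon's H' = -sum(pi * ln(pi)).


Total N = 11 + 29 + 23 + 31 = 94
Per-species terms:
  p = 11/94 = 0.117021; ln(p) = -2.145402; p*ln(p) = 0.117021 * (-2.145402) = -0.251057
  p = 29/94 = 0.308511; ln(p) = -1.175998; p*ln(p) = 0.308511 * (-1.175998) = -0.362808
  p = 23/94 = 0.244681; ln(p) = -1.407800; p*ln(p) = 0.244681 * (-1.407800) = -0.344462
  p = 31/94 = 0.329787; ln(p) = -1.109308; p*ln(p) = 0.329787 * (-1.109308) = -0.365835
sum(p*ln(p)) = (-0.251057) + (-0.362808) + (-0.344462) + (-0.365835) = -1.324162
H' = -(-1.324162) = 1.324162 ≈ 1.3242

1.3242


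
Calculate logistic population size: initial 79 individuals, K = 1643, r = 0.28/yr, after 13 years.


(K - N0)/N0 = (1643 - 79)/79 = 1564/79 = 19.7975
r*t = 0.28 * 13 = 3.64; exp(-3.64) = 0.0262523
19.7975 * 0.0262523 = 0.519730
1 + 0.519730 = 1.51973
N = 1643 / 1.51973 = 1081.11 ≈ 1081

1081


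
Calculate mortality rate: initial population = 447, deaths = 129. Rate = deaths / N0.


Mortality rate = 129 / 447 = 0.288591 ≈ 0.2886

0.2886


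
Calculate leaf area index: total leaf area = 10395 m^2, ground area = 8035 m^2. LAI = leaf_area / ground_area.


LAI = 10395 / 8035 = 1.2937 ≈ 1.29

1.29


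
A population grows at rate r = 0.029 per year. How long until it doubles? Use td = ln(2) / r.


td = ln(2) / 0.029 = 0.693147 / 0.029 = 23.9016 ≈ 23.9 years

23.9 years


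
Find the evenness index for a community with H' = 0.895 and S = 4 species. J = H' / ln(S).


ln(4) = 1.38629
J = H' / ln(S) = 0.895 / 1.38629 = 0.645608 ≈ 0.6456

0.6456


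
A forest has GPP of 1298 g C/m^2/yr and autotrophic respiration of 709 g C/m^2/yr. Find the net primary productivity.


NPP = GPP - Ra = 1298 - 709 = 589 g C/m^2/yr

589 g C/m^2/yr


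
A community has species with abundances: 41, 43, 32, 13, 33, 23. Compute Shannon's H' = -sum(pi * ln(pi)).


Total N = 41 + 43 + 32 + 13 + 33 + 23 = 185
Per-species terms:
  p = 41/185 = 0.221622; ln(p) = -1.506782; p*ln(p) = 0.221622 * (-1.506782) = -0.333936
  p = 43/185 = 0.232432; ln(p) = -1.459158; p*ln(p) = 0.232432 * (-1.459158) = -0.339155
  p = 32/185 = 0.172973; ln(p) = -1.754620; p*ln(p) = 0.172973 * (-1.754620) = -0.303502
  p = 13/185 = 0.070270; ln(p) = -2.655410; p*ln(p) = 0.070270 * (-2.655410) = -0.186596
  p = 33/185 = 0.178378; ln(p) = -1.723850; p*ln(p) = 0.178378 * (-1.723850) = -0.307497
  p = 23/185 = 0.124324; ln(p) = -2.084864; p*ln(p) = 0.124324 * (-2.084864) = -0.259199
sum(p*ln(p)) = (-0.333936) + (-0.339155) + (-0.303502) + (-0.186596) + (-0.307497) + (-0.259199) = -1.729885
H' = -(-1.729885) = 1.729885 ≈ 1.7299

1.7299


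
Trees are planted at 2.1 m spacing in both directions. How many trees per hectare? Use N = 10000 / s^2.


N = 10000 / 2.1^2 = 10000 / 4.41 = 2267.57 ≈ 2268 trees/ha

2268 trees/ha


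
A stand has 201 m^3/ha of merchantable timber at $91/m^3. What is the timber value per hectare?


Value = 201 * 91 = $18291/ha

$18291/ha


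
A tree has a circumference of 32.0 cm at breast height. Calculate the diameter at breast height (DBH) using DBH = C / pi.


DBH = C / pi = 32.0 / 3.141593 = 10.1859 ≈ 10.19 cm

10.19 cm


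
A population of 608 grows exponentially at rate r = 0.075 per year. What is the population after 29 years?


r*t = 0.075 * 29 = 2.175
exp(2.175) = 8.80219
N = 608 * 8.80219 = 5351.73 ≈ 5352

5352


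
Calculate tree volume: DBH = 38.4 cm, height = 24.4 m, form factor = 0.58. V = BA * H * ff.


(D/200)^2 = (38.4/200)^2 = 0.192^2 = 0.036864
BA = 3.141593 * 0.036864 = 0.115812 m^2
V = 0.115812 * 24.4 * 0.58 = 1.63897 ≈ 1.639 m^3

1.639 m^3


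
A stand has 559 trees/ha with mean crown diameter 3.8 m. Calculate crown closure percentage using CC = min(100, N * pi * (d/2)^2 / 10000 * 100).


(d/2)^2 = (3.8/2)^2 = 1.9^2 = 3.61
Crown area = 3.141593 * 3.61 = 11.3412 m^2
N * area / 10000 * 100 = 559 * 11.3412 / 10000 * 100 = 63.3973
CC = min(100, 63.3973) = 63.3973 ≈ 63.4%

63.4%


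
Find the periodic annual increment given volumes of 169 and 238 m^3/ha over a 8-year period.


PAI = (V2 - V1) / period = (238 - 169) / 8 = 69 / 8 = 8.6250 ≈ 8.63 m^3/ha/yr

8.63 m^3/ha/yr


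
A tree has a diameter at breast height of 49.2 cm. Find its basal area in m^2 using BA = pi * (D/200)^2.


D/200 = 49.2/200 = 0.246 m
(D/200)^2 = 0.246^2 = 0.060516
BA = 3.141593 * 0.060516 = 0.190117 ≈ 0.1901 m^2

0.1901 m^2


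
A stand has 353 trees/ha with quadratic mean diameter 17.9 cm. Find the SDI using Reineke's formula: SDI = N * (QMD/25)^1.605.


QMD/25 = 17.9/25 = 0.716
(0.716)^1.605 = exp(1.605 * ln(0.716)) = exp(1.605 * (-0.334075)) = exp(-0.536190) = 0.584973
SDI = 353 * 0.584973 = 206.495 ≈ 206

206


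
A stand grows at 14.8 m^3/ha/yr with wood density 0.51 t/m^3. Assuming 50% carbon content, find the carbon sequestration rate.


C = 14.8 * 0.51 * 0.5 = 3.774 ≈ 3.77 t C/ha/yr

3.77 t C/ha/yr


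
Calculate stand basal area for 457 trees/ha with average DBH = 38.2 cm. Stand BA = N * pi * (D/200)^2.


(D/200)^2 = (38.2/200)^2 = 0.191^2 = 0.036481
Individual BA = 3.141593 * 0.036481 = 0.114608 m^2
Stand BA = 457 * 0.114608 = 52.3759 ≈ 52.38 m^2/ha

52.38 m^2/ha


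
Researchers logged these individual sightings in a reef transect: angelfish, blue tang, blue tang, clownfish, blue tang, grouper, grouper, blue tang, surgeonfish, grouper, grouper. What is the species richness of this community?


Total individuals logged = 11
Distinct species (count of individuals): angelfish (1), blue tang (4), clownfish (1), grouper (4), surgeonfish (1)
Species richness = number of distinct species = 5

5


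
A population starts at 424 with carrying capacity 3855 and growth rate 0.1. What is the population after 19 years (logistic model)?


(K - N0)/N0 = (3855 - 424)/424 = 3431/424 = 8.09198
r*t = 0.1 * 19 = 1.9; exp(-1.9) = 0.149569
8.09198 * 0.149569 = 1.21031
1 + 1.21031 = 2.21031
N = 3855 / 2.21031 = 1744.10 ≈ 1744

1744


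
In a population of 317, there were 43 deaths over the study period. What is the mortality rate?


Mortality rate = 43 / 317 = 0.135647 ≈ 0.1356

0.1356


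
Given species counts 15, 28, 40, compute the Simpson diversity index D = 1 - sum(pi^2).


Total N = 15 + 28 + 40 = 83
Per-species terms:
  p = 15/83 = 0.180723; p^2 = 0.180723^2 = 0.032661
  p = 28/83 = 0.337349; p^2 = 0.337349^2 = 0.113804
  p = 40/83 = 0.481928; p^2 = 0.481928^2 = 0.232255
sum(p^2) = 0.032661 + 0.113804 + 0.232255 = 0.378720
D = 1 - 0.378720 = 0.621280 ≈ 0.6213

0.6213


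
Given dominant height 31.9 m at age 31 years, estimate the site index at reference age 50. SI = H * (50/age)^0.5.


50/31 = 1.61290
(1.61290)^0.5 = 1.27000
SI = 31.9 * 1.27000 = 40.5130 ≈ 40.5 m

40.5 m


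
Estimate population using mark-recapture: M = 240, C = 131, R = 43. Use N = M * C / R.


N = M * C / R = 240 * 131 / 43 = 31440 / 43 = 731.16 ≈ 731

731 individuals


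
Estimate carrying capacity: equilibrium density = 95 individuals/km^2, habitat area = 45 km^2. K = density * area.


K = 95 * 45 = 4275 individuals

4275 individuals


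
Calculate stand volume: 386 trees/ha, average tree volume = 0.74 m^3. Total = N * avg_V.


V_stand = 386 * 0.74 = 285.64 ≈ 285.6 m^3/ha

285.6 m^3/ha


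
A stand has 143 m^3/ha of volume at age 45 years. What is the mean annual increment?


MAI = 143 / 45 = 3.1778 ≈ 3.18 m^3/ha/yr

3.18 m^3/ha/yr


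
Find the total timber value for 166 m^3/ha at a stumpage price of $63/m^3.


Value = 166 * 63 = $10458/ha

$10458/ha


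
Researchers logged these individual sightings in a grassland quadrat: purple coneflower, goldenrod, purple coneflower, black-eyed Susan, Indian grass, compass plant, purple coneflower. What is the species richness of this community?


Total individuals logged = 7
Distinct species (count of individuals): purple coneflower (3), goldenrod (1), black-eyed Susan (1), Indian grass (1), compass plant (1)
Species richness = number of distinct species = 5

5


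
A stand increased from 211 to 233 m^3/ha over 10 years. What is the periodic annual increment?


PAI = (V2 - V1) / period = (233 - 211) / 10 = 22 / 10 = 2.20 m^3/ha/yr

2.20 m^3/ha/yr


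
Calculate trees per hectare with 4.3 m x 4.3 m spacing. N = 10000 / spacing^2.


N = 10000 / 4.3^2 = 10000 / 18.49 = 540.833 ≈ 541 trees/ha

541 trees/ha


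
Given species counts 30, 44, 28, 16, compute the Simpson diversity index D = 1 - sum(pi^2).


Total N = 30 + 44 + 28 + 16 = 118
Per-species terms:
  p = 30/118 = 0.254237; p^2 = 0.254237^2 = 0.064636
  p = 44/118 = 0.372881; p^2 = 0.372881^2 = 0.139040
  p = 28/118 = 0.237288; p^2 = 0.237288^2 = 0.056306
  p = 16/118 = 0.135593; p^2 = 0.135593^2 = 0.018385
sum(p^2) = 0.064636 + 0.139040 + 0.056306 + 0.018385 = 0.278367
D = 1 - 0.278367 = 0.721633 ≈ 0.7216

0.7216


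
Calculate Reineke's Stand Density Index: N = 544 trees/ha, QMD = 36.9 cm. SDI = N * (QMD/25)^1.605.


QMD/25 = 36.9/25 = 1.476
(1.476)^1.605 = exp(1.605 * ln(1.476)) = exp(1.605 * 0.389336) = exp(0.624884) = 1.86803
SDI = 544 * 1.86803 = 1016.21 ≈ 1016

1016


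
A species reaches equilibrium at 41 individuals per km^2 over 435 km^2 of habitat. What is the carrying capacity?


K = 41 * 435 = 17835 individuals

17835 individuals


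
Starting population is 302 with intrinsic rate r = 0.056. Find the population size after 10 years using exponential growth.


r*t = 0.056 * 10 = 0.56
exp(0.56) = 1.75067
N = 302 * 1.75067 = 528.702 ≈ 529

529


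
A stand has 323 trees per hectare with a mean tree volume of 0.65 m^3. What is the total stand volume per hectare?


V_stand = 323 * 0.65 = 209.95 ≈ 210.0 m^3/ha

210.0 m^3/ha


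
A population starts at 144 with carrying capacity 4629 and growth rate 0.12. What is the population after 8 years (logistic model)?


(K - N0)/N0 = (4629 - 144)/144 = 4485/144 = 31.1458
r*t = 0.12 * 8 = 0.96; exp(-0.96) = 0.382893
31.1458 * 0.382893 = 11.9255
1 + 11.9255 = 12.9255
N = 4629 / 12.9255 = 358.129 ≈ 358

358


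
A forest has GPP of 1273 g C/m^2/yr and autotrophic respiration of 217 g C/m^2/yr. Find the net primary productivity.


NPP = GPP - Ra = 1273 - 217 = 1056 g C/m^2/yr

1056 g C/m^2/yr


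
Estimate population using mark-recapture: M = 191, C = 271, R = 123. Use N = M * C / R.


N = M * C / R = 191 * 271 / 123 = 51761 / 123 = 420.82 ≈ 421

421 individuals


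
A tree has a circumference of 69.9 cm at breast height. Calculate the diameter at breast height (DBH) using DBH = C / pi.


DBH = C / pi = 69.9 / 3.141593 = 22.2499 ≈ 22.25 cm

22.25 cm


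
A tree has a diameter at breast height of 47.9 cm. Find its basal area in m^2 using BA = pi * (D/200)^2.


D/200 = 47.9/200 = 0.2395 m
(D/200)^2 = 0.2395^2 = 0.05736025
BA = 3.141593 * 0.05736025 = 0.180203 ≈ 0.1802 m^2

0.1802 m^2


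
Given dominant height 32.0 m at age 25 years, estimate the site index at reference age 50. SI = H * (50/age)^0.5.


50/25 = 2.00000
(2.00000)^0.5 = 1.41421
SI = 32.0 * 1.41421 = 45.2547 ≈ 45.3 m

45.3 m


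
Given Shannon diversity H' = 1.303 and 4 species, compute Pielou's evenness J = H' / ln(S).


ln(4) = 1.38629
J = H' / ln(S) = 1.303 / 1.38629 = 0.939919 ≈ 0.9399

0.9399


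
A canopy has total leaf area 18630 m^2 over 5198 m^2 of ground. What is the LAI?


LAI = 18630 / 5198 = 3.5841 ≈ 3.58

3.58


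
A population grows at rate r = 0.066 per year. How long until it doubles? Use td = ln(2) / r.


td = ln(2) / 0.066 = 0.693147 / 0.066 = 10.5022 ≈ 10.5 years

10.5 years


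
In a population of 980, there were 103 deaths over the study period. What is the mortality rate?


Mortality rate = 103 / 980 = 0.105102 ≈ 0.1051

0.1051


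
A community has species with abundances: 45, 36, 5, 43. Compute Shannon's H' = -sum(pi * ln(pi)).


Total N = 45 + 36 + 5 + 43 = 129
Per-species terms:
  p = 45/129 = 0.348837; ln(p) = -1.053151; p*ln(p) = 0.348837 * (-1.053151) = -0.367378
  p = 36/129 = 0.279070; ln(p) = -1.276293; p*ln(p) = 0.279070 * (-1.276293) = -0.356175
  p = 5/129 = 0.038760; ln(p) = -3.250366; p*ln(p) = 0.038760 * (-3.250366) = -0.125984
  p = 43/129 = 0.333333; ln(p) = -1.098613; p*ln(p) = 0.333333 * (-1.098613) = -0.366204
sum(p*ln(p)) = (-0.367378) + (-0.356175) + (-0.125984) + (-0.366204) = -1.215741
H' = -(-1.215741) = 1.215741 ≈ 1.2157

1.2157


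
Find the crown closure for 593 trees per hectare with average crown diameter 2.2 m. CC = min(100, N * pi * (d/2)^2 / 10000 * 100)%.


(d/2)^2 = (2.2/2)^2 = 1.1^2 = 1.21
Crown area = 3.141593 * 1.21 = 3.80133 m^2
N * area / 10000 * 100 = 593 * 3.80133 / 10000 * 100 = 22.5419
CC = min(100, 22.5419) = 22.5419 ≈ 22.5%

22.5%


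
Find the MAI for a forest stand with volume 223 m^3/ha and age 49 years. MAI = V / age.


MAI = 223 / 49 = 4.5510 ≈ 4.55 m^3/ha/yr

4.55 m^3/ha/yr


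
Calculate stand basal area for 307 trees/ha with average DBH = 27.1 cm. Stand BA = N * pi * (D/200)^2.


(D/200)^2 = (27.1/200)^2 = 0.1355^2 = 0.01836025
Individual BA = 3.141593 * 0.01836025 = 0.0576804 m^2
Stand BA = 307 * 0.0576804 = 17.7079 ≈ 17.71 m^2/ha

17.71 m^2/ha


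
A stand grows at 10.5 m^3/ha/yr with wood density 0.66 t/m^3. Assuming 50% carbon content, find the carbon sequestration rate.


C = 10.5 * 0.66 * 0.5 = 3.465 ≈ 3.47 t C/ha/yr

3.47 t C/ha/yr


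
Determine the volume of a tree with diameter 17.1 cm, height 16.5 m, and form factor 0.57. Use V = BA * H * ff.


(D/200)^2 = (17.1/200)^2 = 0.0855^2 = 0.00731025
BA = 3.141593 * 0.00731025 = 0.0229658 m^2
V = 0.0229658 * 16.5 * 0.57 = 0.215993 ≈ 0.216 m^3

0.216 m^3


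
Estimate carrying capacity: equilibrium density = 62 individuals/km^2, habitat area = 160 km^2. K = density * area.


K = 62 * 160 = 9920 individuals

9920 individuals


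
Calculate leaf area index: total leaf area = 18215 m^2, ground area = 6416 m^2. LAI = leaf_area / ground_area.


LAI = 18215 / 6416 = 2.8390 ≈ 2.84

2.84


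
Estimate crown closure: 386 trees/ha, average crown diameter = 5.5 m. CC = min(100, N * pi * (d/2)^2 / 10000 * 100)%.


(d/2)^2 = (5.5/2)^2 = 2.75^2 = 7.5625
Crown area = 3.141593 * 7.5625 = 23.7583 m^2
N * area / 10000 * 100 = 386 * 23.7583 / 10000 * 100 = 91.7070
CC = min(100, 91.7070) = 91.7070 ≈ 91.7%

91.7%


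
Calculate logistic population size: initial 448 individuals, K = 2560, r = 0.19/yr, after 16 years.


(K - N0)/N0 = (2560 - 448)/448 = 2112/448 = 4.71429
r*t = 0.19 * 16 = 3.04; exp(-3.04) = 0.0478349
4.71429 * 0.0478349 = 0.225508
1 + 0.225508 = 1.22551
N = 2560 / 1.22551 = 2088.93 ≈ 2089

2089


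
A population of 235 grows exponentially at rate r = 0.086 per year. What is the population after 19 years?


r*t = 0.086 * 19 = 1.634
exp(1.634) = 5.12433
N = 235 * 5.12433 = 1204.22 ≈ 1204

1204


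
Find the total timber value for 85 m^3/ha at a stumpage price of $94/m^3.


Value = 85 * 94 = $7990/ha

$7990/ha


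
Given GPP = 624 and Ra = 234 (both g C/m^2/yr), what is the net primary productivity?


NPP = GPP - Ra = 624 - 234 = 390 g C/m^2/yr

390 g C/m^2/yr


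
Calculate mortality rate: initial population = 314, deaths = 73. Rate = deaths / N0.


Mortality rate = 73 / 314 = 0.232484 ≈ 0.2325

0.2325


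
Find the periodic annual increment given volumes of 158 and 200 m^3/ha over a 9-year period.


PAI = (V2 - V1) / period = (200 - 158) / 9 = 42 / 9 = 4.6667 ≈ 4.67 m^3/ha/yr

4.67 m^3/ha/yr


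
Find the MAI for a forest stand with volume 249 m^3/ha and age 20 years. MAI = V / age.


MAI = 249 / 20 = 12.45 m^3/ha/yr

12.45 m^3/ha/yr


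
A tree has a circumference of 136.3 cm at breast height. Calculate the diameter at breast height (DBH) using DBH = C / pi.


DBH = C / pi = 136.3 / 3.141593 = 43.3856 ≈ 43.39 cm

43.39 cm


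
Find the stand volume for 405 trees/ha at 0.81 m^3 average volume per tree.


V_stand = 405 * 0.81 = 328.05 ≈ 328.1 m^3/ha

328.1 m^3/ha


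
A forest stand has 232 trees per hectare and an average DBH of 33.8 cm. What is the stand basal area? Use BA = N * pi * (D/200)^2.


(D/200)^2 = (33.8/200)^2 = 0.169^2 = 0.028561
Individual BA = 3.141593 * 0.028561 = 0.0897270 m^2
Stand BA = 232 * 0.0897270 = 20.8167 ≈ 20.82 m^2/ha

20.82 m^2/ha


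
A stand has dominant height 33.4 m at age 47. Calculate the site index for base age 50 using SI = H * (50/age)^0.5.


50/47 = 1.06383
(1.06383)^0.5 = 1.03142
SI = 33.4 * 1.03142 = 34.4494 ≈ 34.4 m

34.4 m


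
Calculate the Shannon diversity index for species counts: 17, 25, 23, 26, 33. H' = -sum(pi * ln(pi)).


Total N = 17 + 25 + 23 + 26 + 33 = 124
Per-species terms:
  p = 17/124 = 0.137097; ln(p) = -1.987067; p*ln(p) = 0.137097 * (-1.987067) = -0.272421
  p = 25/124 = 0.201613; ln(p) = -1.601405; p*ln(p) = 0.201613 * (-1.601405) = -0.322864
  p = 23/124 = 0.185484; ln(p) = -1.684787; p*ln(p) = 0.185484 * (-1.684787) = -0.312501
  p = 26/124 = 0.209677; ln(p) = -1.562187; p*ln(p) = 0.209677 * (-1.562187) = -0.327555
  p = 33/124 = 0.266129; ln(p) = -1.323774; p*ln(p) = 0.266129 * (-1.323774) = -0.352295
sum(p*ln(p)) = (-0.272421) + (-0.322864) + (-0.312501) + (-0.327555) + (-0.352295) = -1.587636
H' = -(-1.587636) = 1.587636 ≈ 1.5876

1.5876


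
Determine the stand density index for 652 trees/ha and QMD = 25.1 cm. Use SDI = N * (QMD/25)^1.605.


QMD/25 = 25.1/25 = 1.004
(1.004)^1.605 = exp(1.605 * ln(1.004)) = exp(1.605 * 0.00399202) = exp(0.00640719) = 1.00643
SDI = 652 * 1.00643 = 656.192 ≈ 656

656


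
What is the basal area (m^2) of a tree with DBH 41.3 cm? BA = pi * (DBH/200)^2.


D/200 = 41.3/200 = 0.2065 m
(D/200)^2 = 0.2065^2 = 0.04264225
BA = 3.141593 * 0.04264225 = 0.133965 ≈ 0.1340 m^2

0.1340 m^2


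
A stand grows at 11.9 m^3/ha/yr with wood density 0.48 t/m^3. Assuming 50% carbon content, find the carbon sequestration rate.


C = 11.9 * 0.48 * 0.5 = 2.856 ≈ 2.86 t C/ha/yr

2.86 t C/ha/yr


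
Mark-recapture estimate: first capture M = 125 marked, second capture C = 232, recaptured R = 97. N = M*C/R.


N = M * C / R = 125 * 232 / 97 = 29000 / 97 = 298.97 ≈ 299

299 individuals


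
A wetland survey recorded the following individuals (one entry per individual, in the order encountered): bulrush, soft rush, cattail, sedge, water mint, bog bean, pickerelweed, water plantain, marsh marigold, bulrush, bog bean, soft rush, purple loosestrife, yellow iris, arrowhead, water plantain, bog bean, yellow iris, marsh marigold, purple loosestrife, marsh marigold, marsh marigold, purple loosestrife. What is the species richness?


Total individuals logged = 23
Distinct species (count of individuals): bulrush (2), soft rush (2), cattail (1), sedge (1), water mint (1), bog bean (3), pickerelweed (1), water plantain (2), marsh marigold (4), purple loosestrife (3), yellow iris (2), arrowhead (1)
Species richness = number of distinct species = 12

12


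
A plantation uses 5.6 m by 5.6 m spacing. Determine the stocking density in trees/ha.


N = 10000 / 5.6^2 = 10000 / 31.36 = 318.878 ≈ 319 trees/ha

319 trees/ha


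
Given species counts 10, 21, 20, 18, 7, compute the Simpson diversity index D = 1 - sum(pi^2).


Total N = 10 + 21 + 20 + 18 + 7 = 76
Per-species terms:
  p = 10/76 = 0.131579; p^2 = 0.131579^2 = 0.017313
  p = 21/76 = 0.276316; p^2 = 0.276316^2 = 0.076351
  p = 20/76 = 0.263158; p^2 = 0.263158^2 = 0.069252
  p = 18/76 = 0.236842; p^2 = 0.236842^2 = 0.056094
  p = 7/76 = 0.092105; p^2 = 0.092105^2 = 0.008483
sum(p^2) = 0.017313 + 0.076351 + 0.069252 + 0.056094 + 0.008483 = 0.227493
D = 1 - 0.227493 = 0.772507 ≈ 0.7725

0.7725


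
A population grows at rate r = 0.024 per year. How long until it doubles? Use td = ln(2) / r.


td = ln(2) / 0.024 = 0.693147 / 0.024 = 28.8811 ≈ 28.9 years

28.9 years


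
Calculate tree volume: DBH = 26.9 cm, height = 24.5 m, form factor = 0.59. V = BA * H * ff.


(D/200)^2 = (26.9/200)^2 = 0.1345^2 = 0.01809025
BA = 3.141593 * 0.01809025 = 0.0568322 m^2
V = 0.0568322 * 24.5 * 0.59 = 0.821509 ≈ 0.822 m^3

0.822 m^3


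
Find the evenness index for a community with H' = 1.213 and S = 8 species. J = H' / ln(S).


ln(8) = 2.07944
J = H' / ln(S) = 1.213 / 2.07944 = 0.583330 ≈ 0.5833

0.5833


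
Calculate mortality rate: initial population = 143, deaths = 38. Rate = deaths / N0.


Mortality rate = 38 / 143 = 0.265734 ≈ 0.2657

0.2657


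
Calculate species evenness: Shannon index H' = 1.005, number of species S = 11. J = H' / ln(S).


ln(11) = 2.39790
J = H' / ln(S) = 1.005 / 2.39790 = 0.419117 ≈ 0.4191

0.4191


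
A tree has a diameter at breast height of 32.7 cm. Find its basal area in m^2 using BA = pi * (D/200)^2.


D/200 = 32.7/200 = 0.1635 m
(D/200)^2 = 0.1635^2 = 0.02673225
BA = 3.141593 * 0.02673225 = 0.0839818 ≈ 0.0840 m^2

0.0840 m^2


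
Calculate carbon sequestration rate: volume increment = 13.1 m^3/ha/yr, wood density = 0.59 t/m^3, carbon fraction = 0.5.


C = 13.1 * 0.59 * 0.5 = 3.8645 ≈ 3.86 t C/ha/yr

3.86 t C/ha/yr


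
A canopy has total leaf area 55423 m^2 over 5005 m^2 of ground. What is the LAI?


LAI = 55423 / 5005 = 11.0735 ≈ 11.07

11.07


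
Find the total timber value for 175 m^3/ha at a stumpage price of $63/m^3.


Value = 175 * 63 = $11025/ha

$11025/ha


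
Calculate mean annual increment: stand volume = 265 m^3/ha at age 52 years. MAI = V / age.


MAI = 265 / 52 = 5.0962 ≈ 5.10 m^3/ha/yr

5.10 m^3/ha/yr


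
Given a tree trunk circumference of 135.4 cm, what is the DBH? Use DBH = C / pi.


DBH = C / pi = 135.4 / 3.141593 = 43.0992 ≈ 43.10 cm

43.10 cm


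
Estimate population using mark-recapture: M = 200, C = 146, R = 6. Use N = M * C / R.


N = M * C / R = 200 * 146 / 6 = 29200 / 6 = 4866.67 ≈ 4867

4867 individuals


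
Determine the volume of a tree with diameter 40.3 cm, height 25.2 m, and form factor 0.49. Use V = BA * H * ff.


(D/200)^2 = (40.3/200)^2 = 0.2015^2 = 0.04060225
BA = 3.141593 * 0.04060225 = 0.127556 m^2
V = 0.127556 * 25.2 * 0.49 = 1.57506 ≈ 1.575 m^3

1.575 m^3


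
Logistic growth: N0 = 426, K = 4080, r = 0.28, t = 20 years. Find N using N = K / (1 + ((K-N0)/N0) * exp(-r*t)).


(K - N0)/N0 = (4080 - 426)/426 = 3654/426 = 8.57746
r*t = 0.28 * 20 = 5.6; exp(-5.6) = 0.00369786
8.57746 * 0.00369786 = 0.0317182
1 + 0.0317182 = 1.03172
N = 4080 / 1.03172 = 3954.56 ≈ 3955

3955


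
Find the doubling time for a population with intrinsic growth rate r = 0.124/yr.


td = ln(2) / 0.124 = 0.693147 / 0.124 = 5.58990 ≈ 5.6 years

5.6 years


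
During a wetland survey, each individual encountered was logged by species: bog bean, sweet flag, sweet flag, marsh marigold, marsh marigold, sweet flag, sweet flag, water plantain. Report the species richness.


Total individuals logged = 8
Distinct species (count of individuals): bog bean (1), sweet flag (4), marsh marigold (2), water plantain (1)
Species richness = number of distinct species = 4

4


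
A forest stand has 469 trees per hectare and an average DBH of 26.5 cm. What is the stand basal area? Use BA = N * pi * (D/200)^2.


(D/200)^2 = (26.5/200)^2 = 0.1325^2 = 0.01755625
Individual BA = 3.141593 * 0.01755625 = 0.0551546 m^2
Stand BA = 469 * 0.0551546 = 25.8675 ≈ 25.87 m^2/ha

25.87 m^2/ha


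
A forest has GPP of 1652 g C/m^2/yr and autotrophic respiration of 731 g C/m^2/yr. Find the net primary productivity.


NPP = GPP - Ra = 1652 - 731 = 921 g C/m^2/yr

921 g C/m^2/yr


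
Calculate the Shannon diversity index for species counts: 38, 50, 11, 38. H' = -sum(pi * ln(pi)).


Total N = 38 + 50 + 11 + 38 = 137
Per-species terms:
  p = 38/137 = 0.277372; ln(p) = -1.282396; p*ln(p) = 0.277372 * (-1.282396) = -0.355701
  p = 50/137 = 0.364964; ln(p) = -1.007957; p*ln(p) = 0.364964 * (-1.007957) = -0.367868
  p = 11/137 = 0.080292; ln(p) = -2.522085; p*ln(p) = 0.080292 * (-2.522085) = -0.202503
  p = 38/137 = 0.277372; ln(p) = -1.282396; p*ln(p) = 0.277372 * (-1.282396) = -0.355701
sum(p*ln(p)) = (-0.355701) + (-0.367868) + (-0.202503) + (-0.355701) = -1.281773
H' = -(-1.281773) = 1.281773 ≈ 1.2818

1.2818


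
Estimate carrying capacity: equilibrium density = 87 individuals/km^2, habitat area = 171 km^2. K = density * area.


K = 87 * 171 = 14877 individuals

14877 individuals


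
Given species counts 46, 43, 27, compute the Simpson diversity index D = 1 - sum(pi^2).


Total N = 46 + 43 + 27 = 116
Per-species terms:
  p = 46/116 = 0.396552; p^2 = 0.396552^2 = 0.157253
  p = 43/116 = 0.370690; p^2 = 0.370690^2 = 0.137411
  p = 27/116 = 0.232759; p^2 = 0.232759^2 = 0.054177
sum(p^2) = 0.157253 + 0.137411 + 0.054177 = 0.348841
D = 1 - 0.348841 = 0.651159 ≈ 0.6512

0.6512


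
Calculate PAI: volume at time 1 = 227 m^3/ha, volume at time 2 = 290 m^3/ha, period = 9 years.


PAI = (V2 - V1) / period = (290 - 227) / 9 = 63 / 9 = 7.00 m^3/ha/yr

7.00 m^3/ha/yr
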